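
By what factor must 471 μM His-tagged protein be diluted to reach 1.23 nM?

3.83 × 10⁵

Factor = C₀/C_target = 471 μM / 1.23 nM = 3.83 × 10⁵.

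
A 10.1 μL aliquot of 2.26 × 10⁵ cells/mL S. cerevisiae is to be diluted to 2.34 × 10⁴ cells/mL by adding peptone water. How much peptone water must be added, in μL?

87.4 μL

V₂ = C₁V₁/C₂ = 2.26 × 10⁵ × 10.1 / 2.34 × 10⁴ = 97.5 μL.
Diluent to add = V₂ − V₁ = 97.5 − 10.1 = 87.4 μL.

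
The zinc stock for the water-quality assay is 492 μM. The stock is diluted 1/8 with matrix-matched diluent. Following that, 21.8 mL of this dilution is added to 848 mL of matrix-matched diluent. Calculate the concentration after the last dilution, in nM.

1540 nM

Overall dilution factor = 8 × 39.90 = 319.
492 μM / 319 = 1.54 μM = 1540 nM.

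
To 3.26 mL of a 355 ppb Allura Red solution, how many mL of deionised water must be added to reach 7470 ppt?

7470 ppt = 7.47 ppb.
V₂ = C₁V₁/C₂ = 355 × 3.26 / 7.47 = 155 mL.
Diluent to add = V₂ − V₁ = 155 − 3.26 = 152 mL.

152 mL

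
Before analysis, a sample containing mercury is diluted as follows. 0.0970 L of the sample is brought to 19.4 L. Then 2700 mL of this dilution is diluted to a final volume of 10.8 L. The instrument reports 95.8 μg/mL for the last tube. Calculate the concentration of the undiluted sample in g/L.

Overall dilution factor = 200 × 4 = 800.
Original = 95.8 μg/mL × 800 = 7.66 × 10⁴ μg/mL = 76.6 g/L.

76.6 g/L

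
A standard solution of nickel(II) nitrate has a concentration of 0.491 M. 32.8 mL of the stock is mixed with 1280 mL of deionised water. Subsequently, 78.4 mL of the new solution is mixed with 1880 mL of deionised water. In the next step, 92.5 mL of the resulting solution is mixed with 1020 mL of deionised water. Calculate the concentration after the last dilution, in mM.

Overall dilution factor = 40.02 × 24.98 × 12.03 = 1.20 × 10⁴.
0.491 M / 1.20 × 10⁴ = 4.08 × 10⁻⁵ M = 0.0408 mM.

0.0408 mM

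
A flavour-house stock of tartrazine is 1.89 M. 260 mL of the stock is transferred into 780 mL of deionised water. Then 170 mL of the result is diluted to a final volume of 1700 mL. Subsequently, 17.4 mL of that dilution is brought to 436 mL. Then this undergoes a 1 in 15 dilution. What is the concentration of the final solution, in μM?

126 μM

Overall dilution factor = 4 × 10 × 25.06 × 15 = 1.50 × 10⁴.
1.89 M / 1.50 × 10⁴ = 1.26 × 10⁻⁴ M = 126 μM.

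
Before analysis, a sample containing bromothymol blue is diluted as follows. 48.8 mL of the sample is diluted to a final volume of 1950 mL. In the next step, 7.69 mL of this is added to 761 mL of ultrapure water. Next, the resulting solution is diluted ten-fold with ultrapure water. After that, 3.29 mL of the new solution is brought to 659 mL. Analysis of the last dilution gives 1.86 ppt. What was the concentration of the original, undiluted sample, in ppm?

Overall dilution factor = 39.96 × 99.96 × 10 × 200.3 = 8.00 × 10⁶.
Original = 1.86 ppt × 8.00 × 10⁶ = 1.49 × 10⁷ ppt = 14.9 ppm.

14.9 ppm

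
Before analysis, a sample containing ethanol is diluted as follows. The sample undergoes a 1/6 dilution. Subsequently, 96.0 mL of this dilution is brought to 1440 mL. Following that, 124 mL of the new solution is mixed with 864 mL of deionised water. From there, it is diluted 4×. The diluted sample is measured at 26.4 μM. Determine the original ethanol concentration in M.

0.0757 M

Overall dilution factor = 6 × 15 × 7.968 × 4 = 2868.
Original = 26.4 μM × 2868 = 7.57 × 10⁴ μM = 0.0757 M.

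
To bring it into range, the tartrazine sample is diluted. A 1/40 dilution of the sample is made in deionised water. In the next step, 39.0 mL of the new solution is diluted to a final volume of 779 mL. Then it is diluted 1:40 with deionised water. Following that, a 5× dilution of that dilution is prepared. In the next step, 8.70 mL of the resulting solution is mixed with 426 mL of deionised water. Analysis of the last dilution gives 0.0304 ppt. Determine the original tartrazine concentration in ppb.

243 ppb

Overall dilution factor = 40 × 19.97 × 40 × 5 × 49.97 = 7.98 × 10⁶.
Original = 0.0304 ppt × 7.98 × 10⁶ = 2.43 × 10⁵ ppt = 243 ppb.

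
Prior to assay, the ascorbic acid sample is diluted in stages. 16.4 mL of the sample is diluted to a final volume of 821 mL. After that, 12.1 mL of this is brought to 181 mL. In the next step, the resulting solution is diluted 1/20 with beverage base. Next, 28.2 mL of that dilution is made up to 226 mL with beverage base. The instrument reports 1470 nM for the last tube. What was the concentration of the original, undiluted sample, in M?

Overall dilution factor = 50.06 × 14.96 × 20 × 8.014 = 1.20 × 10⁵.
Original = 1470 nM × 1.20 × 10⁵ = 1.76 × 10⁸ nM = 0.176 M.

0.176 M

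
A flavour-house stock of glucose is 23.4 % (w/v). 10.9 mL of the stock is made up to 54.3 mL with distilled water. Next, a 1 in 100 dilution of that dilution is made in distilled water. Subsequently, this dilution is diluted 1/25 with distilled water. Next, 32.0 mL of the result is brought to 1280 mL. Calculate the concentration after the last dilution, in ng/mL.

470 ng/mL

Overall dilution factor = 4.982 × 100 × 25 × 40 = 4.98 × 10⁵.
23.4 % (w/v) / 4.98 × 10⁵ = 4.70 × 10⁻⁵ % (w/v) = 470 ng/mL.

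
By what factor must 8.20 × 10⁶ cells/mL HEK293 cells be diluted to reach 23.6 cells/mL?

Factor = C₀/C_target = 8.20 × 10⁶ cells/mL / 23.6 cells/mL = 3.47 × 10⁵.

3.47 × 10⁵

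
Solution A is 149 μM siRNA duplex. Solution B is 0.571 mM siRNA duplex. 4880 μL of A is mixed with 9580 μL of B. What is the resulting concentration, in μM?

429 μM

C_B = 0.571 mM = 571 μM.
C_mix = (C_A·V_A + C_B·V_B)/(V_A + V_B) = (149×4880 + 571×9580) / 14460 = 429 μM.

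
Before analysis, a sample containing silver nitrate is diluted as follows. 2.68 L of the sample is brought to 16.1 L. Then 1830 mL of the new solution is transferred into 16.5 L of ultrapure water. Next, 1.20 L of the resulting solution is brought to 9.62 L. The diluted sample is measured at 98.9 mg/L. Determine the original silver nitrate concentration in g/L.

47.7 g/L

Overall dilution factor = 6.007 × 10.02 × 8.017 = 482.
Original = 98.9 mg/L × 482 = 4.77 × 10⁴ mg/L = 47.7 g/L.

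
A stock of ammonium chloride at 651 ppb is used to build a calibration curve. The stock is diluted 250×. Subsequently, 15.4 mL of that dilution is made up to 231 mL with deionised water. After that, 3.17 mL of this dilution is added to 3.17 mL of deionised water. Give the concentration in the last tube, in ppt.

Overall dilution factor = 250 × 15 × 2 = 7500.
651 ppb / 7500 = 0.0868 ppb = 86.8 ppt.

86.8 ppt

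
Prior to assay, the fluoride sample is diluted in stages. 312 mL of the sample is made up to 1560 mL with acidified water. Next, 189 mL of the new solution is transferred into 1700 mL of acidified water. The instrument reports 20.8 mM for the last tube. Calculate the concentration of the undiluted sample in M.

Overall dilution factor = 5 × 9.995 = 50.0.
Original = 20.8 mM × 50.0 = 1039 mM = 1.04 M.

1.04 M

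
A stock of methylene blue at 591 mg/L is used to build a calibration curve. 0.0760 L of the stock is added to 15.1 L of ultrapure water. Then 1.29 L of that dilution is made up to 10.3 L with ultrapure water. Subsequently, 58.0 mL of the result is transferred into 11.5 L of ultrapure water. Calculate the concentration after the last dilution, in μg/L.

1.86 μg/L

Overall dilution factor = 199.7 × 7.984 × 199.3 = 3.18 × 10⁵.
591 mg/L / 3.18 × 10⁵ = 1.86 × 10⁻³ mg/L = 1.86 μg/L.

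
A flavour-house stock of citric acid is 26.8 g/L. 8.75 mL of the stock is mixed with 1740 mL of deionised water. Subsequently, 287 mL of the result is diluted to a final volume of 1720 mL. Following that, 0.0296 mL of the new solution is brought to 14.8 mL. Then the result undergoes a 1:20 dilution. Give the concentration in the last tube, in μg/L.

Overall dilution factor = 199.9 × 5.993 × 500 × 20 = 1.20 × 10⁷.
26.8 g/L / 1.20 × 10⁷ = 2.24 × 10⁻⁶ g/L = 2.24 μg/L.

2.24 μg/L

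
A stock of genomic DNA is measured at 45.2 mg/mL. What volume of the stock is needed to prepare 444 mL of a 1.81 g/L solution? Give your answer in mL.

17.8 mL

1.81 g/L = 1.81 mg/mL.
V₁ = C₂V₂/C₁ = 1.81 × 444 / 45.2 = 17.8 mL.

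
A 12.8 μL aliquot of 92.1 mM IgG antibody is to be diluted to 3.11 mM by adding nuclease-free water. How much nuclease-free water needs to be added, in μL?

V₂ = C₁V₁/C₂ = 92.1 × 12.8 / 3.11 = 379 μL.
Diluent to add = V₂ − V₁ = 379 − 12.8 = 366 μL.

366 μL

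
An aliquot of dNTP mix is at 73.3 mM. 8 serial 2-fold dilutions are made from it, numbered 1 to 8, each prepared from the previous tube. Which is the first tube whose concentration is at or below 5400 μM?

Tube n has concentration 73.3 mM / 2ⁿ.
Need 2ⁿ ≥ 73.3 mM / 5400 μM = 13.6, so n ≥ 3.76.
First such tube: n = 4.

tube 4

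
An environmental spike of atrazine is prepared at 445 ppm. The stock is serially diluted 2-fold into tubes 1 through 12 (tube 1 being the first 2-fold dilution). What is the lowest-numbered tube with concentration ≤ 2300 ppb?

Tube n has concentration 445 ppm / 2ⁿ.
Need 2ⁿ ≥ 445 ppm / 2300 ppb = 193, so n ≥ 7.60.
First such tube: n = 8.

tube 8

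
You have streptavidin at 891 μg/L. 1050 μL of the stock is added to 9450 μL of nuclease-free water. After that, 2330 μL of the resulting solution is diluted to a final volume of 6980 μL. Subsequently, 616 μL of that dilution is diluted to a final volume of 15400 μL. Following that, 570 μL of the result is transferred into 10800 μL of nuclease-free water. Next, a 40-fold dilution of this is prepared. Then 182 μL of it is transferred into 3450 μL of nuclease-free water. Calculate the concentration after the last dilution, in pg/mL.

Overall dilution factor = 10 × 2.996 × 25 × 19.95 × 40 × 19.96 = 1.19 × 10⁷.
891 μg/L / 1.19 × 10⁷ = 7.47 × 10⁻⁵ μg/L = 0.0747 pg/mL.

0.0747 pg/mL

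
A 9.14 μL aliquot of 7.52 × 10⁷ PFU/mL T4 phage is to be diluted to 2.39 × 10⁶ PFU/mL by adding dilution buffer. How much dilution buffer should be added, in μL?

278 μL

V₂ = C₁V₁/C₂ = 7.52 × 10⁷ × 9.14 / 2.39 × 10⁶ = 288 μL.
Diluent to add = V₂ − V₁ = 288 − 9.14 = 278 μL.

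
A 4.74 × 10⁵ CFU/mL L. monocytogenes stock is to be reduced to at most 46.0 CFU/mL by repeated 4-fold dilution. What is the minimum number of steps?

7

Need 4ⁿ ≥ 1.03 × 10⁴, so n ≥ log(1.03 × 10⁴)/log(4) = 6.67.
Minimum whole steps: n = 7.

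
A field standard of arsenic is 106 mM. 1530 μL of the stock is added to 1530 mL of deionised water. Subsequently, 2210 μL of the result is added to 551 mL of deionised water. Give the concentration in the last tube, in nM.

423 nM

Overall dilution factor = 1001 × 250.3 = 2.51 × 10⁵.
106 mM / 2.51 × 10⁵ = 4.23 × 10⁻⁴ mM = 423 nM.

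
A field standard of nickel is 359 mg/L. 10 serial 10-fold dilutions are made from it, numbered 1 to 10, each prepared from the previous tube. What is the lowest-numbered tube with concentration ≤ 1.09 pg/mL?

tube 9

Tube n has concentration 359 mg/L / 10ⁿ.
Need 10ⁿ ≥ 359 mg/L / 1.09 pg/mL = 3.29 × 10⁸, so n ≥ 8.52.
First such tube: n = 9.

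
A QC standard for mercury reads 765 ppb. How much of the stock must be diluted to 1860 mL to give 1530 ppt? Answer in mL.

3.72 mL

1530 ppt = 1.53 ppb.
V₁ = C₂V₂/C₁ = 1.53 × 1860 / 765 = 3.72 mL.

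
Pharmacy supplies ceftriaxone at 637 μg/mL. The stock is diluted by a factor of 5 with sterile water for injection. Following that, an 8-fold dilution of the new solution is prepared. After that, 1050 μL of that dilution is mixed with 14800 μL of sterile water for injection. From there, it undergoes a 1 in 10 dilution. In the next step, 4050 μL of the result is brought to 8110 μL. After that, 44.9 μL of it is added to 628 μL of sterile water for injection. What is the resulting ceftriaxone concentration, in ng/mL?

3.52 ng/mL

Overall dilution factor = 5 × 8 × 15.10 × 10 × 2.002 × 14.99 = 1.81 × 10⁵.
637 μg/mL / 1.81 × 10⁵ = 3.52 × 10⁻³ μg/mL = 3.52 ng/mL.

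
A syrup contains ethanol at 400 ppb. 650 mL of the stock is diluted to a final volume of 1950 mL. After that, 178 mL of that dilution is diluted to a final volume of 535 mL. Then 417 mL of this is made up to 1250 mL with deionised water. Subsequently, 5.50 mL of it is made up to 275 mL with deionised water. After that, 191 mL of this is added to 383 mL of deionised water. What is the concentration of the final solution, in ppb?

Overall dilution factor = 3 × 3.006 × 2.998 × 50 × 3.005 = 4061.
400 ppb / 4061 = 0.0985 ppb.

0.0985 ppb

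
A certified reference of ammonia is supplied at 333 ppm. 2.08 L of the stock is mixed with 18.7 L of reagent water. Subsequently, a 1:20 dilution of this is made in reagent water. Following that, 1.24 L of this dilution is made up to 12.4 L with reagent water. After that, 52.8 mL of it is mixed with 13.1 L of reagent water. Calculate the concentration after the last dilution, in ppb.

0.669 ppb

Overall dilution factor = 9.990 × 20 × 10 × 249.1 = 4.98 × 10⁵.
333 ppm / 4.98 × 10⁵ = 6.69 × 10⁻⁴ ppm = 0.669 ppb.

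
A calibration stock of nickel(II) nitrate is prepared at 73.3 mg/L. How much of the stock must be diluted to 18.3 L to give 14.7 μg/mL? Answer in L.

14.7 μg/mL = 14.7 mg/L.
V₁ = C₂V₂/C₁ = 14.7 × 18.3 / 73.3 = 3.67 L.

3.67 L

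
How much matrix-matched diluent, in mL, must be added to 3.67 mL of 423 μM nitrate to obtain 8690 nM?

175 mL

8690 nM = 8.69 μM.
V₂ = C₁V₁/C₂ = 423 × 3.67 / 8.69 = 179 mL.
Diluent to add = V₂ − V₁ = 179 − 3.67 = 175 mL.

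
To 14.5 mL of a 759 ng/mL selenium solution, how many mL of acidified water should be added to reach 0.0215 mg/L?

497 mL

0.0215 mg/L = 21.5 ng/mL.
V₂ = C₁V₁/C₂ = 759 × 14.5 / 21.5 = 512 mL.
Diluent to add = V₂ − V₁ = 512 − 14.5 = 497 mL.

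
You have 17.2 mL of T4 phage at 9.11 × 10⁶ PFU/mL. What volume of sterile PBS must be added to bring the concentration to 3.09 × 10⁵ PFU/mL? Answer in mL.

490 mL

V₂ = C₁V₁/C₂ = 9.11 × 10⁶ × 17.2 / 3.09 × 10⁵ = 507 mL.
Diluent to add = V₂ − V₁ = 507 − 17.2 = 490 mL.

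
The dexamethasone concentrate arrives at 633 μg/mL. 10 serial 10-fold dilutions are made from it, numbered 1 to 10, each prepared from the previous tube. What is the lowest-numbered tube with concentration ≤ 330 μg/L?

tube 4

Tube n has concentration 633 μg/mL / 10ⁿ.
Need 10ⁿ ≥ 633 μg/mL / 330 μg/L = 1918, so n ≥ 3.28.
First such tube: n = 4.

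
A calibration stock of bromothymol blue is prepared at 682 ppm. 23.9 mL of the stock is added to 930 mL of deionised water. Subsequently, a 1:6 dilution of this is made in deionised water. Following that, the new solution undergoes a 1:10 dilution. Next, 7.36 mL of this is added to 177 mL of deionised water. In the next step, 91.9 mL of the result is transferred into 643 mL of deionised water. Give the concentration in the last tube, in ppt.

Overall dilution factor = 39.91 × 6 × 10 × 25.05 × 7.997 = 4.80 × 10⁵.
682 ppm / 4.80 × 10⁵ = 1.42 × 10⁻³ ppm = 1420 ppt.

1420 ppt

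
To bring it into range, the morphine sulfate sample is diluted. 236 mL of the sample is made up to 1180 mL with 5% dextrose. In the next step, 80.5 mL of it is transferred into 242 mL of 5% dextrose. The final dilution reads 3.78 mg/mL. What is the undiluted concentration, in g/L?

75.7 g/L

Overall dilution factor = 5 × 4.006 = 20.0.
Original = 3.78 mg/mL × 20.0 = 75.7 mg/mL = 75.7 g/L.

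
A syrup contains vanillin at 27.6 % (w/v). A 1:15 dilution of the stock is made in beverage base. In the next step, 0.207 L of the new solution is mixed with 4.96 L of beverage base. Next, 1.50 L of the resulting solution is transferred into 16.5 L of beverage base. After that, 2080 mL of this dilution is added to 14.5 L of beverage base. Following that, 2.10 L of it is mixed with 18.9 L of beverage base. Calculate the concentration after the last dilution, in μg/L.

771 μg/L

Overall dilution factor = 15 × 24.96 × 12 × 7.971 × 10 = 3.58 × 10⁵.
27.6 % (w/v) / 3.58 × 10⁵ = 7.71 × 10⁻⁵ % (w/v) = 771 μg/L.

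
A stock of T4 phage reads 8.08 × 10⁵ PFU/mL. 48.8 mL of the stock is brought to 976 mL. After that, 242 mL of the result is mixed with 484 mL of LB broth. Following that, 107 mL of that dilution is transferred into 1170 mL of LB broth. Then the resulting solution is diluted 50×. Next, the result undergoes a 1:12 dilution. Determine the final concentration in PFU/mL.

Overall dilution factor = 20 × 3 × 11.93 × 50 × 12 = 4.30 × 10⁵.
8.08 × 10⁵ PFU/mL / 4.30 × 10⁵ = 1.88 PFU/mL.

1.88 PFU/mL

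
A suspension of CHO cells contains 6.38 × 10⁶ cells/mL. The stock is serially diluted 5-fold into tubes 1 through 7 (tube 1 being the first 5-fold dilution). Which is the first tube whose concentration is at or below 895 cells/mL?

tube 6

Tube n has concentration 6.38 × 10⁶ cells/mL / 5ⁿ.
Need 5ⁿ ≥ 6.38 × 10⁶ cells/mL / 895 cells/mL = 7128, so n ≥ 5.51.
First such tube: n = 6.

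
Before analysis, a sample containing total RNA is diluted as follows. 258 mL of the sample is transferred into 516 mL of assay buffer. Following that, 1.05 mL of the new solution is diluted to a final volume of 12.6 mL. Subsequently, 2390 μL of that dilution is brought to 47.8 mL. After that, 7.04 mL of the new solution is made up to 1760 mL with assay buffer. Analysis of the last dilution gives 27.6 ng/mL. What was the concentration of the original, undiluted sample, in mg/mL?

4.97 mg/mL

Overall dilution factor = 3 × 12 × 20 × 250 = 1.80 × 10⁵.
Original = 27.6 ng/mL × 1.80 × 10⁵ = 4.97 × 10⁶ ng/mL = 4.97 mg/mL.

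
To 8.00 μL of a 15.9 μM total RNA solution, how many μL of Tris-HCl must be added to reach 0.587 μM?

V₂ = C₁V₁/C₂ = 15.9 × 8.00 / 0.587 = 217 μL.
Diluent to add = V₂ − V₁ = 217 − 8.00 = 209 μL.

209 μL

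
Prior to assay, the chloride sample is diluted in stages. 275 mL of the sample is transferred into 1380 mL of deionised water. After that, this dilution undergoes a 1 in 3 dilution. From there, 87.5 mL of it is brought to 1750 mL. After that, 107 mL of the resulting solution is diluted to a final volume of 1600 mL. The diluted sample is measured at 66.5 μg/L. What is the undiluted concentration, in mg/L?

Overall dilution factor = 6.018 × 3 × 20 × 14.95 = 5399.
Original = 66.5 μg/L × 5399 = 3.59 × 10⁵ μg/L = 359 mg/L.

359 mg/L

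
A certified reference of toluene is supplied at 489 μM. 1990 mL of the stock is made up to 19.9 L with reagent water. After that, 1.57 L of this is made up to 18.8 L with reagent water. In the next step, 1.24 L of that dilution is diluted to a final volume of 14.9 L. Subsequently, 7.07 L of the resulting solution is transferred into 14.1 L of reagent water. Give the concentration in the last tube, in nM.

113 nM

Overall dilution factor = 10 × 11.97 × 12.02 × 2.994 = 4308.
489 μM / 4308 = 0.113 μM = 113 nM.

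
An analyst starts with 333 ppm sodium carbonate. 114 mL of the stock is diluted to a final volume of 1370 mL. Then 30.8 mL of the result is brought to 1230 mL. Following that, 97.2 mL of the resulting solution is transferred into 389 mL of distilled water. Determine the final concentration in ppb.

139 ppb

Overall dilution factor = 12.02 × 39.94 × 5.002 = 2401.
333 ppm / 2401 = 0.139 ppm = 139 ppb.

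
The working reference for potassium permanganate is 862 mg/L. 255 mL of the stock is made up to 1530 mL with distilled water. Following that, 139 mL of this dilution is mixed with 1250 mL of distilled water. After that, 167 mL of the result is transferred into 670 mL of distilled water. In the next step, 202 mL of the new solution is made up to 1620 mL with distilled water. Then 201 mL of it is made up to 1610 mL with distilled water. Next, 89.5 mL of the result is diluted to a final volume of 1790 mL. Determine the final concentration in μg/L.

2.23 μg/L

Overall dilution factor = 6 × 9.993 × 5.012 × 8.020 × 8.010 × 20 = 3.86 × 10⁵.
862 mg/L / 3.86 × 10⁵ = 2.23 × 10⁻³ mg/L = 2.23 μg/L.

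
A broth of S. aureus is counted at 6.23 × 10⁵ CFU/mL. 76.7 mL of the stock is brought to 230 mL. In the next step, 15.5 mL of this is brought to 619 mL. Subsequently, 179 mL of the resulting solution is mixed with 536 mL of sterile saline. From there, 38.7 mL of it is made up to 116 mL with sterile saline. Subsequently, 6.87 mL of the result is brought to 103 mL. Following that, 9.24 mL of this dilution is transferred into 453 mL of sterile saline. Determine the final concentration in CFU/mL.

Overall dilution factor = 2.999 × 39.94 × 3.994 × 2.997 × 14.99 × 50.03 = 1.08 × 10⁶.
6.23 × 10⁵ CFU/mL / 1.08 × 10⁶ = 0.579 CFU/mL.

0.579 CFU/mL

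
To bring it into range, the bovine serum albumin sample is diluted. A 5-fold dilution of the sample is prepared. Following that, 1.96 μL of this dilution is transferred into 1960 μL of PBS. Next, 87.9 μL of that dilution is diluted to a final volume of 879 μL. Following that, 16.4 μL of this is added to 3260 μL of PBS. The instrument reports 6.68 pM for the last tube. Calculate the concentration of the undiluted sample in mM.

Overall dilution factor = 5 × 1001 × 10 × 199.8 = 10.00 × 10⁶.
Original = 6.68 pM × 10.00 × 10⁶ = 6.68 × 10⁷ pM = 0.0668 mM.

0.0668 mM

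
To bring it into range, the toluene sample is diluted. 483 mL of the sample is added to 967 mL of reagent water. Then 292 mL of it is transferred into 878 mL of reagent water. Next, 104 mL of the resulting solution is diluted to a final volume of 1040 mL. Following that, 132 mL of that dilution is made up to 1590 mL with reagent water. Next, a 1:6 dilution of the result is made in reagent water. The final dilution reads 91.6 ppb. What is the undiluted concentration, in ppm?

Overall dilution factor = 3.002 × 4.007 × 10 × 12.05 × 6 = 8694.
Original = 91.6 ppb × 8694 = 7.96 × 10⁵ ppb = 796 ppm.

796 ppm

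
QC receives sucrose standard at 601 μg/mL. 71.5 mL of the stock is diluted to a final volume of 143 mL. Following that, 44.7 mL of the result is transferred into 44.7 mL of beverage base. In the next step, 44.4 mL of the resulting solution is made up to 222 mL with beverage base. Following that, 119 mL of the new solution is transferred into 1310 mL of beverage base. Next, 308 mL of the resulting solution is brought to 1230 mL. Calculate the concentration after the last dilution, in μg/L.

Overall dilution factor = 2 × 2 × 5 × 12.01 × 3.994 = 959.
601 μg/mL / 959 = 0.627 μg/mL = 627 μg/L.

627 μg/L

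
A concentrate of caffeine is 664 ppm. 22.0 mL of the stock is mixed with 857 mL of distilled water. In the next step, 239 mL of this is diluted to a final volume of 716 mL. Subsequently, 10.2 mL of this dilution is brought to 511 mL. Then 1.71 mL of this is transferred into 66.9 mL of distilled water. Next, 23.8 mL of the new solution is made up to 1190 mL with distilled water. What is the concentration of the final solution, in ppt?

55.2 ppt

Overall dilution factor = 39.95 × 2.996 × 50.10 × 40.12 × 50 = 1.20 × 10⁷.
664 ppm / 1.20 × 10⁷ = 5.52 × 10⁻⁵ ppm = 55.2 ppt.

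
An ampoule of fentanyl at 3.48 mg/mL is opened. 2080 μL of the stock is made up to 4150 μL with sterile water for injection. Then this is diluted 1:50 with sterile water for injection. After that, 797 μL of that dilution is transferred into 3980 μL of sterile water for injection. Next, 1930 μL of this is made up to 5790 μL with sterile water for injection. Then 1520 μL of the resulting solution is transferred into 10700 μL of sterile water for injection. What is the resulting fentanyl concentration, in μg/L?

Overall dilution factor = 1.995 × 50 × 5.994 × 3 × 8.039 = 1.44 × 10⁴.
3.48 mg/mL / 1.44 × 10⁴ = 2.41 × 10⁻⁴ mg/mL = 241 μg/L.

241 μg/L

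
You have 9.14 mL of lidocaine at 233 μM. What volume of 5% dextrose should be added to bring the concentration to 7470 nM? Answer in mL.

7470 nM = 7.47 μM.
V₂ = C₁V₁/C₂ = 233 × 9.14 / 7.47 = 285 mL.
Diluent to add = V₂ − V₁ = 285 − 9.14 = 276 mL.

276 mL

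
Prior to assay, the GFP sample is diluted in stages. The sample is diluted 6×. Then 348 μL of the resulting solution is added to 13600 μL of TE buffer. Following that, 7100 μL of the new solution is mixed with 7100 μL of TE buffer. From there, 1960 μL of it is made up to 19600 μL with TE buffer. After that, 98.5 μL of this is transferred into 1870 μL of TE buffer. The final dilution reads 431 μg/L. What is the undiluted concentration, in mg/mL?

Overall dilution factor = 6 × 40.08 × 2 × 10 × 19.98 = 9.61 × 10⁴.
Original = 431 μg/L × 9.61 × 10⁴ = 4.14 × 10⁷ μg/L = 41.4 mg/mL.

41.4 mg/mL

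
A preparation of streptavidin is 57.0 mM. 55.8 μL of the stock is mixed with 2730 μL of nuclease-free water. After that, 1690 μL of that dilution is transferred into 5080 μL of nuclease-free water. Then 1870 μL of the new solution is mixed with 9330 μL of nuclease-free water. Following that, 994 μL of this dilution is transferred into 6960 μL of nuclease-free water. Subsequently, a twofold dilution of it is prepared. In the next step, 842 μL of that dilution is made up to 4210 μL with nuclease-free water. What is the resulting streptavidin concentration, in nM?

595 nM

Overall dilution factor = 49.92 × 4.006 × 5.989 × 8.002 × 2 × 5 = 9.59 × 10⁴.
57.0 mM / 9.59 × 10⁴ = 5.95 × 10⁻⁴ mM = 595 nM.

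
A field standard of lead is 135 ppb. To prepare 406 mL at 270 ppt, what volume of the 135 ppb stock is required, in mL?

0.812 mL

270 ppt = 0.270 ppb.
V₁ = C₂V₂/C₁ = 0.270 × 406 / 135 = 0.812 mL.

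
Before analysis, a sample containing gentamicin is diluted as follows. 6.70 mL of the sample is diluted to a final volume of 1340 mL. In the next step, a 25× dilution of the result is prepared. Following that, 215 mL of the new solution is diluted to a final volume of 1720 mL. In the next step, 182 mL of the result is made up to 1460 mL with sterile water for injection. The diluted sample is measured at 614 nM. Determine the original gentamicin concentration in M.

0.197 M

Overall dilution factor = 200 × 25 × 8 × 8.022 = 3.21 × 10⁵.
Original = 614 nM × 3.21 × 10⁵ = 1.97 × 10⁸ nM = 0.197 M.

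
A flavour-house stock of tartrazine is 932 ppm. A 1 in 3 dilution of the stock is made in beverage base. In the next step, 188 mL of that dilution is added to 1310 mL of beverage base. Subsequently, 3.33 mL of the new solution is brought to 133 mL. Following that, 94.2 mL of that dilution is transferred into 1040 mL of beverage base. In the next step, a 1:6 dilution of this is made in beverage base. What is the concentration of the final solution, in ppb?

13.5 ppb

Overall dilution factor = 3 × 7.968 × 39.94 × 12.04 × 6 = 6.90 × 10⁴.
932 ppm / 6.90 × 10⁴ = 0.0135 ppm = 13.5 ppb.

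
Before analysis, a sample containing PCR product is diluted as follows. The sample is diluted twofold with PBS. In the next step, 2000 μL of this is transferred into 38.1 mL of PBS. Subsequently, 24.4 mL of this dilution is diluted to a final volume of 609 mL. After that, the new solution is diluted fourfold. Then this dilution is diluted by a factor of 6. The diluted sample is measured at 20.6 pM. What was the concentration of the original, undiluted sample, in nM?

Overall dilution factor = 2 × 20.05 × 24.96 × 4 × 6 = 2.40 × 10⁴.
Original = 20.6 pM × 2.40 × 10⁴ = 4.95 × 10⁵ pM = 495 nM.

495 nM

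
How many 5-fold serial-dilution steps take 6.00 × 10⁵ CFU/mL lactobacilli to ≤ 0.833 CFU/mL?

9

Need 5ⁿ ≥ 7.20 × 10⁵, so n ≥ log(7.20 × 10⁵)/log(5) = 8.38.
Minimum whole steps: n = 9.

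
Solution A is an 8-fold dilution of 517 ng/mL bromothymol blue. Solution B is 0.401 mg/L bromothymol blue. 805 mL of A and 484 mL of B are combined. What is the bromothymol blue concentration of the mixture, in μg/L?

191 μg/L

C_A = 517 ng/mL / 8 = 64.6 ng/mL.
C_B = 0.401 mg/L = 401 ng/mL.
C_mix = (C_A·V_A + C_B·V_B)/(V_A + V_B) = (64.6×805 + 401×484) / 1289 = 191 ng/mL = 191 μg/L.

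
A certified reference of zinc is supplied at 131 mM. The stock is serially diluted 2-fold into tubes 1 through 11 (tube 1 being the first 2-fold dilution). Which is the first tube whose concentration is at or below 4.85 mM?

Tube n has concentration 131 mM / 2ⁿ.
Need 2ⁿ ≥ 131 mM / 4.85 mM = 27.0, so n ≥ 4.76.
First such tube: n = 5.

tube 5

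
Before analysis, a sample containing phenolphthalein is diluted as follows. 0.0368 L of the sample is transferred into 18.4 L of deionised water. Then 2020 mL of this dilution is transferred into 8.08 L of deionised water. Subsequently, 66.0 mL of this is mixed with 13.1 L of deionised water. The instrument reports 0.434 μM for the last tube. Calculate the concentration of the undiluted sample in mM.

217 mM

Overall dilution factor = 501 × 5 × 199.5 = 5.00 × 10⁵.
Original = 0.434 μM × 5.00 × 10⁵ = 2.17 × 10⁵ μM = 217 mM.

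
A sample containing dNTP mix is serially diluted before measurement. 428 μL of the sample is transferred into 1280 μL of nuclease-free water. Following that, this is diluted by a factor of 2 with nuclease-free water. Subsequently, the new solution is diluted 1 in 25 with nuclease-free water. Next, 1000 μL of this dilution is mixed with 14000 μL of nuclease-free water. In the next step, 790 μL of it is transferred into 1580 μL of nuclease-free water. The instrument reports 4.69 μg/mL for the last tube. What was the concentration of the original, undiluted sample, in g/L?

Overall dilution factor = 3.991 × 2 × 25 × 15 × 3 = 8979.
Original = 4.69 μg/mL × 8979 = 4.21 × 10⁴ μg/mL = 42.1 g/L.

42.1 g/L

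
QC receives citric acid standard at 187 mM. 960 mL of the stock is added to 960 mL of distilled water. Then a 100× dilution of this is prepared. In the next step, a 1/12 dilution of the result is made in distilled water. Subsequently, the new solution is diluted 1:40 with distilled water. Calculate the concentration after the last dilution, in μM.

1.95 μM

Overall dilution factor = 2 × 100 × 12 × 40 = 9.60 × 10⁴.
187 mM / 9.60 × 10⁴ = 1.95 × 10⁻³ mM = 1.95 μM.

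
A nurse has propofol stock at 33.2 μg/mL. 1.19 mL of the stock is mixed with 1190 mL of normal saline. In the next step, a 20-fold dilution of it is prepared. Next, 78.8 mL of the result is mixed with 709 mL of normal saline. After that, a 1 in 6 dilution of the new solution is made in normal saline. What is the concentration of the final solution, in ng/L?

27.6 ng/L

Overall dilution factor = 1001 × 20 × 9.997 × 6 = 1.20 × 10⁶.
33.2 μg/mL / 1.20 × 10⁶ = 2.76 × 10⁻⁵ μg/mL = 27.6 ng/L.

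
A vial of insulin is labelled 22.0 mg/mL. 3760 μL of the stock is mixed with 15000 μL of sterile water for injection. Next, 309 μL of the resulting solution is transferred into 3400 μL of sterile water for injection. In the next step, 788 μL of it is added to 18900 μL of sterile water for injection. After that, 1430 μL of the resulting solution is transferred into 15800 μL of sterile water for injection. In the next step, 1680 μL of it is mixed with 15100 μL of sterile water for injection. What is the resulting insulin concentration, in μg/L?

Overall dilution factor = 4.989 × 12.00 × 24.98 × 12.05 × 9.988 = 1.80 × 10⁵.
22.0 mg/mL / 1.80 × 10⁵ = 1.22 × 10⁻⁴ mg/mL = 122 μg/L.

122 μg/L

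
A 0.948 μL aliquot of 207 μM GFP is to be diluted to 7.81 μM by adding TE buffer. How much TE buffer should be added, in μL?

V₂ = C₁V₁/C₂ = 207 × 0.948 / 7.81 = 25.1 μL.
Diluent to add = V₂ − V₁ = 25.1 − 0.948 = 24.2 μL.

24.2 μL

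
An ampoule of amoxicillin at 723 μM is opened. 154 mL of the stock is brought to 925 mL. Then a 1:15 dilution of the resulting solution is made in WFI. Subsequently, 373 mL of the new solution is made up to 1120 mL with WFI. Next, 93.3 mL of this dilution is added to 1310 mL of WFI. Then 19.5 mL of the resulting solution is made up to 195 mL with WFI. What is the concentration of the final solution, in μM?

0.0178 μM

Overall dilution factor = 6.006 × 15 × 3.003 × 15.04 × 10 = 4.07 × 10⁴.
723 μM / 4.07 × 10⁴ = 0.0178 μM.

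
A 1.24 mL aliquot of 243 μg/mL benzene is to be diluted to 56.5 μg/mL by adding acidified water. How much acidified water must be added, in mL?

V₂ = C₁V₁/C₂ = 243 × 1.24 / 56.5 = 5.33 mL.
Diluent to add = V₂ − V₁ = 5.33 − 1.24 = 4.09 mL.

4.09 mL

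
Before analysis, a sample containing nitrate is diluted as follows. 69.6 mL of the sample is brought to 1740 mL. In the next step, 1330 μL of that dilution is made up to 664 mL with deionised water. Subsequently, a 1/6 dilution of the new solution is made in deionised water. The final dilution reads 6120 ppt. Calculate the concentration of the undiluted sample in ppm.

458 ppm

Overall dilution factor = 25 × 499.2 × 6 = 7.49 × 10⁴.
Original = 6120 ppt × 7.49 × 10⁴ = 4.58 × 10⁸ ppt = 458 ppm.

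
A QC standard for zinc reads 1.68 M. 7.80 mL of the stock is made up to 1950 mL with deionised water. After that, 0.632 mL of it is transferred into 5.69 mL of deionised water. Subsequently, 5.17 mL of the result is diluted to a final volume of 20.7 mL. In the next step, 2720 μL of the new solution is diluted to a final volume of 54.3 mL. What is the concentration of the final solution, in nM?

Overall dilution factor = 250 × 10.00 × 4.004 × 19.96 = 2.00 × 10⁵.
1.68 M / 2.00 × 10⁵ = 8.40 × 10⁻⁶ M = 8400 nM.

8400 nM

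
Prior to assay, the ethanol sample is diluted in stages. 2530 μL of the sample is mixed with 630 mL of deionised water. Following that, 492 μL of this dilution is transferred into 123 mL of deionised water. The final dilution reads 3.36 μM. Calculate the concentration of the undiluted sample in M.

0.211 M

Overall dilution factor = 250.0 × 251 = 6.28 × 10⁴.
Original = 3.36 μM × 6.28 × 10⁴ = 2.11 × 10⁵ μM = 0.211 M.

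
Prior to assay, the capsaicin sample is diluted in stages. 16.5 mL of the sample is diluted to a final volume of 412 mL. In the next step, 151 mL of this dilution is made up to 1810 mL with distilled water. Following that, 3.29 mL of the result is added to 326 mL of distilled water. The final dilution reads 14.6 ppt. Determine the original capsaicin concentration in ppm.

0.437 ppm

Overall dilution factor = 24.97 × 11.99 × 100.1 = 3.00 × 10⁴.
Original = 14.6 ppt × 3.00 × 10⁴ = 4.37 × 10⁵ ppt = 0.437 ppm.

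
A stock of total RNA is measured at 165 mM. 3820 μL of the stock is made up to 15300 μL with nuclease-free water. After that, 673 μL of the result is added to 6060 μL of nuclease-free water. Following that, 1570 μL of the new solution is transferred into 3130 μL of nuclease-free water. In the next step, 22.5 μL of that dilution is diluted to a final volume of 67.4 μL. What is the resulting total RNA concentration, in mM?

Overall dilution factor = 4.005 × 10.00 × 2.994 × 2.996 = 359.
165 mM / 359 = 0.459 mM.

0.459 mM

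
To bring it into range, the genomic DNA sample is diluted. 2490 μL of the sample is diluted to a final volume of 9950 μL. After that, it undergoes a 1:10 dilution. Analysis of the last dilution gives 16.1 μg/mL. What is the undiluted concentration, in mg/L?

643 mg/L

Overall dilution factor = 3.996 × 10 = 40.0.
Original = 16.1 μg/mL × 40.0 = 643 μg/mL = 643 mg/L.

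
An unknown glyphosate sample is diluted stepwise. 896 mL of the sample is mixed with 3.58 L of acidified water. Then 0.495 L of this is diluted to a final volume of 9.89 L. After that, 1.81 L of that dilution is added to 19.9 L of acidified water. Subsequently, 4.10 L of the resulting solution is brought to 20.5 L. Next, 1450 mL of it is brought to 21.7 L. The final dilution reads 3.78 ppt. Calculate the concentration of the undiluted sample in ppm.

Overall dilution factor = 4.996 × 19.98 × 11.99 × 5 × 14.97 = 8.96 × 10⁴.
Original = 3.78 ppt × 8.96 × 10⁴ = 3.39 × 10⁵ ppt = 0.339 ppm.

0.339 ppm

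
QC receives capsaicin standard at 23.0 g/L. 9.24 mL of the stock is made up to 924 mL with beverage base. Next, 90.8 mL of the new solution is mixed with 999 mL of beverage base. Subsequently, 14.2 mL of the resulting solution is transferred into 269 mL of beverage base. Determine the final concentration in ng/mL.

Overall dilution factor = 100 × 12.00 × 19.94 = 2.39 × 10⁴.
23.0 g/L / 2.39 × 10⁴ = 9.61 × 10⁻⁴ g/L = 961 ng/mL.

961 ng/mL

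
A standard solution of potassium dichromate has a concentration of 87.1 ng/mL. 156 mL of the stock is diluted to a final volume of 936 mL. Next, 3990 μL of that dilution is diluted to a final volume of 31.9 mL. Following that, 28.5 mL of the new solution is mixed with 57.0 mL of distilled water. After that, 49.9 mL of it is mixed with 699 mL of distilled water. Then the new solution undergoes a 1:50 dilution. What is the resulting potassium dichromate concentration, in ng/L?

Overall dilution factor = 6 × 7.995 × 3 × 15.01 × 50 = 1.08 × 10⁵.
87.1 ng/mL / 1.08 × 10⁵ = 8.07 × 10⁻⁴ ng/mL = 0.807 ng/L.

0.807 ng/L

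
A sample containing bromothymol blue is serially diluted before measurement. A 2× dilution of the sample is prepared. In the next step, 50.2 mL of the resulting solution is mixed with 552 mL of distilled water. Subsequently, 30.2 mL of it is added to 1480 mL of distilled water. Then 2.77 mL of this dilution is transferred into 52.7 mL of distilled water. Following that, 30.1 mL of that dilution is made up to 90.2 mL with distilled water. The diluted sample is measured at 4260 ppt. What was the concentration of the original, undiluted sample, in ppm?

307 ppm

Overall dilution factor = 2 × 12.00 × 50.01 × 20.03 × 2.997 = 7.20 × 10⁴.
Original = 4260 ppt × 7.20 × 10⁴ = 3.07 × 10⁸ ppt = 307 ppm.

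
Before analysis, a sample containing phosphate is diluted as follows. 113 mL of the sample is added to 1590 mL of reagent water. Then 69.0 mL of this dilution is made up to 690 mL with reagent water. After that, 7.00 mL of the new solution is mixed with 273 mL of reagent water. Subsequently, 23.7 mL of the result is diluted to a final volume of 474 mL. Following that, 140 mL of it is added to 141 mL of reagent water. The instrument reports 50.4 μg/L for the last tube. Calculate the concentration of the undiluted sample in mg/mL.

Overall dilution factor = 15.07 × 10 × 40 × 20 × 2.007 = 2.42 × 10⁵.
Original = 50.4 μg/L × 2.42 × 10⁵ = 1.22 × 10⁷ μg/L = 12.2 mg/mL.

12.2 mg/mL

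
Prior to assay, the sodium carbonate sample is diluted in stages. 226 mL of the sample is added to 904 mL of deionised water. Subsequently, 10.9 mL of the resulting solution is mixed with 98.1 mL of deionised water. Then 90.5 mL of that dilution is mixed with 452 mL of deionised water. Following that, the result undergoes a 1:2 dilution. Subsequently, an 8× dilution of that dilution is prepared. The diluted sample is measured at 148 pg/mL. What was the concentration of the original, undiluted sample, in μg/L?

Overall dilution factor = 5 × 10 × 5.994 × 2 × 8 = 4796.
Original = 148 pg/mL × 4796 = 7.10 × 10⁵ pg/mL = 710 μg/L.

710 μg/L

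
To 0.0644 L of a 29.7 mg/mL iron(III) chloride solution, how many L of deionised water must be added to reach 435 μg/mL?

435 μg/mL = 0.435 mg/mL.
V₂ = C₁V₁/C₂ = 29.7 × 0.0644 / 0.435 = 4.40 L.
Diluent to add = V₂ − V₁ = 4.40 − 0.0644 = 4.33 L.

4.33 L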